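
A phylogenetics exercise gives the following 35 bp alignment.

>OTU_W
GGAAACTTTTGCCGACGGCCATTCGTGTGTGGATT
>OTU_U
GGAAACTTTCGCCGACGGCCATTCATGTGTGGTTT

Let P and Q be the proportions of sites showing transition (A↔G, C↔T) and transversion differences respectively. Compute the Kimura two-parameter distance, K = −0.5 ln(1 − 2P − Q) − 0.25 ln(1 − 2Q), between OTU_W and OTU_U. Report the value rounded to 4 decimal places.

0.0918

The sequences differ at positions 10 (T/C, transition), 25 (G/A, transition), 33 (A/T, transversion).
Of the 3 differences, 2 transitions and 1 transversion over 35 sites: P = 2/35 = 0.057143, Q = 1/35 = 0.028571.
d = −0.5·ln(0.857143) − 0.25·ln(0.942858) = −0.5·(-0.154151) − 0.25·(-0.058840) = 0.0918.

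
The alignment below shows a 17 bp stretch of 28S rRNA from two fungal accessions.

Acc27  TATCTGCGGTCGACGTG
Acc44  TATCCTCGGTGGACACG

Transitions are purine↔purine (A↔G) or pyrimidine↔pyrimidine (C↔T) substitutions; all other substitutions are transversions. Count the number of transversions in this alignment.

Differing sites — 5:T/C (Ti); 6:G/T (Tv); 11:C/G (Tv); 15:G/A (Ti); 16:T/C (Ti).
Of the 5 differences, 3 transitions and 2 transversions, so the answer is 2.

2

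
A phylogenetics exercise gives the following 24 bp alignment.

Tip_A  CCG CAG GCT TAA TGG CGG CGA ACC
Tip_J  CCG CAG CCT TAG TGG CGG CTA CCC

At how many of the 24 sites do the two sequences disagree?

4

The sequences differ at positions 7 (G/C), 12 (A/G), 20 (G/T), 22 (A/C).
That gives 4 mismatches out of 24 aligned sites, so the Hamming distance is 4.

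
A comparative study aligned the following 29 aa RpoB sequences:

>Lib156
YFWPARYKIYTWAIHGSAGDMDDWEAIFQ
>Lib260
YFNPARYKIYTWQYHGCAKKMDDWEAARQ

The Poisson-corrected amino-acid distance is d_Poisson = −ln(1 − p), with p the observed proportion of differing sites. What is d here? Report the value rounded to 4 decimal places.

0.3228

The sequences differ at positions 3 (W/N), 13 (A/Q), 14 (I/Y), 17 (S/C), 19 (G/K), 20 (D/K), 27 (I/A), 28 (F/R).
p = 8/29 = 0.275862.
d = −ln(1 − 0.275862) = −ln(0.724138) = 0.3228.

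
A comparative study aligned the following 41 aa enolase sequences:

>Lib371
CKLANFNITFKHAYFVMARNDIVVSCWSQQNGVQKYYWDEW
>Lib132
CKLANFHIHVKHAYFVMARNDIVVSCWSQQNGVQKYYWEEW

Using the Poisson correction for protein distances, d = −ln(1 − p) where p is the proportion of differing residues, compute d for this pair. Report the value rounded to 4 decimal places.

The sequences differ at positions 7 (N/H), 9 (T/H), 10 (F/V), 39 (D/E).
p = 4/41 = 0.097561.
d = −ln(1 − 0.097561) = −ln(0.902439) = 0.1027.

0.1027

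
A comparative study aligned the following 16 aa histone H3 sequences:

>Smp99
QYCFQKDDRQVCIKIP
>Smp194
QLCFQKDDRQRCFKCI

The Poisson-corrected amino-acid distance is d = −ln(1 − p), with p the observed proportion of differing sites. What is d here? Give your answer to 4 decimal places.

0.3747

Differing sites — 2:Y/L; 11:V/R; 13:I/F; 15:I/C; 16:P/I.
p = 5/16 = 0.312500.
d = −ln(1 − 0.312500) = −ln(0.687500) = 0.3747.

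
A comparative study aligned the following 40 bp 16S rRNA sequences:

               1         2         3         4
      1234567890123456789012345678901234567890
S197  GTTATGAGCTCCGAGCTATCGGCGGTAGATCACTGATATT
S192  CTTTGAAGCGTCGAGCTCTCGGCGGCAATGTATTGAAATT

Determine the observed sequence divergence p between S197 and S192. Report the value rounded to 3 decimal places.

The sequences differ at positions 1 (G/C), 4 (A/T), 5 (T/G), 6 (G/A), 10 (T/G), 11 (C/T), 18 (A/C), 26 (T/C), 28 (G/A), 29 (A/T), 30 (T/G), 31 (C/T), 33 (C/T), 37 (T/A).
There are 14 differences over 40 sites, so p = 14/40 = 0.350.

0.350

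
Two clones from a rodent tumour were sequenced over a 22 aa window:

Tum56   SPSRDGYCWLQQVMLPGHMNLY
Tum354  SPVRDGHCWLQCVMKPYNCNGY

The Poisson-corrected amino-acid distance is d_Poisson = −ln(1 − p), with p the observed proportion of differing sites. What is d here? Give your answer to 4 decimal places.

0.4520

Mismatches occur at site 3 (S↔V), site 7 (Y↔H), site 12 (Q↔C), site 15 (L↔K), site 17 (G↔Y), site 18 (H↔N), site 19 (M↔C), site 21 (L↔G).
p = 8/22 = 0.363636.
d = −ln(1 − 0.363636) = −ln(0.636364) = 0.4520.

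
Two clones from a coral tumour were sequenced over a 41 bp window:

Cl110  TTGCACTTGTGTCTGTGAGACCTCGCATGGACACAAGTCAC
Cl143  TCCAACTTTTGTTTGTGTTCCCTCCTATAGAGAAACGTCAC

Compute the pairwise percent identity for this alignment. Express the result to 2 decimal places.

The sequences differ at positions 2 (T/C), 3 (G/C), 4 (C/A), 9 (G/T), 13 (C/T), 18 (A/T), 19 (G/T), 20 (A/C), 25 (G/C), 26 (C/T), 29 (G/A), 32 (C/G), 34 (C/A), 36 (A/C).
27 of the 41 sites match, so the percent identity is 27/41 × 100 = 65.85%.

65.85%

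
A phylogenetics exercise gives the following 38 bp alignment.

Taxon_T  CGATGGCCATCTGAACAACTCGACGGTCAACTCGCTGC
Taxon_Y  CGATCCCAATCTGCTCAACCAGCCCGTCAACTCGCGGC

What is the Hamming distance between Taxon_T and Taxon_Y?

10

The sequences differ at positions 5 (G/C), 6 (G/C), 8 (C/A), 14 (A/C), 15 (A/T), 20 (T/C), 21 (C/A), 23 (A/C), 25 (G/C), 36 (T/G).
That gives 10 mismatches out of 38 aligned sites, so the Hamming distance is 10.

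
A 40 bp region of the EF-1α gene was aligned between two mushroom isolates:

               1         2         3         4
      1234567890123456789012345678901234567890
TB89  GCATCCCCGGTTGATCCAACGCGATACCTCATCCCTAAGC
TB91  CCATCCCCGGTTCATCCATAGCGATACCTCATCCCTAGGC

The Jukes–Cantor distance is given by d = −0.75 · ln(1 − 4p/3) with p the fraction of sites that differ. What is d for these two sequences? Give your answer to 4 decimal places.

Mismatches occur at site 1 (G/C), site 13 (G/C), site 19 (A/T), site 20 (C/A), site 38 (A/G).
p = 5/40 = 0.125000.
d = −0.75 · ln(1 − (4/3)·0.125000) = −0.75 · ln(0.833333) = −0.75 · (-0.182322) = 0.1367.

0.1367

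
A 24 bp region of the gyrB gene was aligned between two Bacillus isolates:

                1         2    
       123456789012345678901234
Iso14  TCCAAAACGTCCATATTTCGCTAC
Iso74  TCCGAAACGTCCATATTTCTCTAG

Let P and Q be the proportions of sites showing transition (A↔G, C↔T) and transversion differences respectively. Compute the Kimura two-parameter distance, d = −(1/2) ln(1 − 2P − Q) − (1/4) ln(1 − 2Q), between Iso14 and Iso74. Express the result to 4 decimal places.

Mismatches occur at site 4 (A/G, transition), site 20 (G/T, transversion), site 24 (C/G, transversion).
Of the 3 differences, 1 transition and 2 transversions over 24 sites: P = 1/24 = 0.041667, Q = 2/24 = 0.083333.
d = −0.5·ln(0.833333) − 0.25·ln(0.833334) = −0.5·(-0.182322) − 0.25·(-0.182321) = 0.1367.

0.1367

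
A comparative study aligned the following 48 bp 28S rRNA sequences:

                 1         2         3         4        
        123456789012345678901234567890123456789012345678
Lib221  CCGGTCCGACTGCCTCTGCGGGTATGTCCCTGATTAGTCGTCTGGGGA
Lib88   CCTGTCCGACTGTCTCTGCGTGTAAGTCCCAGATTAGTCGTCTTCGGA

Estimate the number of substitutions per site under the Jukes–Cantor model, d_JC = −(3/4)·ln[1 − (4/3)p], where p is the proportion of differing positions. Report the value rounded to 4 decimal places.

0.1622

The sequences differ at positions 3 (G/T), 13 (C/T), 21 (G/T), 25 (T/A), 31 (T/A), 44 (G/T), 45 (G/C).
p = 7/48 = 0.145833.
d = −0.75 · ln(1 − (4/3)·0.145833) = −0.75 · ln(0.805556) = −0.75 · (-0.216223) = 0.1622.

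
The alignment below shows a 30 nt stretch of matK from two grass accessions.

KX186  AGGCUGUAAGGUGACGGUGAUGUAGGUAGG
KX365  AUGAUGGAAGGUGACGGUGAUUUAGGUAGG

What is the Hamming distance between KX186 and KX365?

Mismatches occur at site 2 (G↔U), site 4 (C↔A), site 7 (U↔G), site 22 (G↔U).
That gives 4 mismatches out of 30 aligned sites, so the Hamming distance is 4.

4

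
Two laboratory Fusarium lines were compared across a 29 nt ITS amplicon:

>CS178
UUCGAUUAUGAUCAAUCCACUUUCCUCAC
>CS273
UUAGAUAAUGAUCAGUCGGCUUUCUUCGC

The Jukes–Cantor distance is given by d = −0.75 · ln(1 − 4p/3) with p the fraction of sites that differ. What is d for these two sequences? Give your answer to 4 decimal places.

0.2913

The sequences differ at positions 3 (C/A), 7 (U/A), 15 (A/G), 18 (C/G), 19 (A/G), 25 (C/U), 28 (A/G).
p = 7/29 = 0.241379.
d = −0.75 · ln(1 − (4/3)·0.241379) = −0.75 · ln(0.678161) = −0.75 · (-0.388371) = 0.2913.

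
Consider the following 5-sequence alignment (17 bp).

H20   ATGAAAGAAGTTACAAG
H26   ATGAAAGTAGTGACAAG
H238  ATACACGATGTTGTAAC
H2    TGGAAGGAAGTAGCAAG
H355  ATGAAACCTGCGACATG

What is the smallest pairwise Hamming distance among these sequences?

Pairwise Hamming distances:
  H20 vs H26: 2
  H20 vs H238: 7
  H20 vs H2: 5
  H20 vs H355: 6
  H26 vs H238: 9
  H26 vs H2: 6
  H26 vs H355: 5
  H238 vs H2: 9
  H238 vs H355: 11
  H2 vs H355: 10
The smallest is 2, between H20 and H26.

2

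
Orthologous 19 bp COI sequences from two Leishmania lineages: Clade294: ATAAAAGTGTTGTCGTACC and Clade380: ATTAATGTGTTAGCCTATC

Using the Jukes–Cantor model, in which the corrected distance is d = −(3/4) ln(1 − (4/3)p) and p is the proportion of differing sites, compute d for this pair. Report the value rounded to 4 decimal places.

Mismatches occur at site 3 (A→T), site 6 (A→T), site 12 (G→A), site 13 (T→G), site 15 (G→C), site 18 (C→T).
p = 6/19 = 0.315789.
d = −0.75 · ln(1 − (4/3)·0.315789) = −0.75 · ln(0.578948) = −0.75 · (-0.546543) = 0.4099.

0.4099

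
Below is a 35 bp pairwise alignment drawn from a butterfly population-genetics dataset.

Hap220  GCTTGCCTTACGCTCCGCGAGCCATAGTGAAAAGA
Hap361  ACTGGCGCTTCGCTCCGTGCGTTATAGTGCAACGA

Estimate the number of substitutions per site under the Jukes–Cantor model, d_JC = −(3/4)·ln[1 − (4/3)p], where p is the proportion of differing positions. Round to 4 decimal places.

0.4073

Differing sites — 1:G/A; 4:T/G; 7:C/G; 8:T/C; 10:A/T; 18:C/T; 20:A/C; 22:C/T; 23:C/T; 30:A/C; 33:A/C.
p = 11/35 = 0.314286.
d = −0.75 · ln(1 − (4/3)·0.314286) = −0.75 · ln(0.580952) = −0.75 · (-0.543087) = 0.4073.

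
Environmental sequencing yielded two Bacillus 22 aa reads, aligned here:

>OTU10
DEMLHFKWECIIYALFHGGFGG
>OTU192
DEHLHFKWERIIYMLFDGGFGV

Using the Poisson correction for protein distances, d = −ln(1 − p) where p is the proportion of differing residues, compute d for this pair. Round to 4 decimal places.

0.2578

Differing sites — 3:M/H; 10:C/R; 14:A/M; 17:H/D; 22:G/V.
p = 5/22 = 0.227273.
d = −ln(1 − 0.227273) = −ln(0.772727) = 0.2578.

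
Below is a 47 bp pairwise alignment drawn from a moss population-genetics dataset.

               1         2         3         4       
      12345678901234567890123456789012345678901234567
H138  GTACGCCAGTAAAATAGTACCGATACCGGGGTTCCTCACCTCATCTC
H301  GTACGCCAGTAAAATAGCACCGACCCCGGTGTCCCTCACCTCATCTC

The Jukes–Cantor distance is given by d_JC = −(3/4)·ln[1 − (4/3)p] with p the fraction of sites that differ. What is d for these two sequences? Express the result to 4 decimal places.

0.1147

The sequences differ at positions 18 (T/C), 24 (T/C), 25 (A/C), 30 (G/T), 33 (T/C).
p = 5/47 = 0.106383.
d = −0.75 · ln(1 − (4/3)·0.106383) = −0.75 · ln(0.858156) = −0.75 · (-0.152969) = 0.1147.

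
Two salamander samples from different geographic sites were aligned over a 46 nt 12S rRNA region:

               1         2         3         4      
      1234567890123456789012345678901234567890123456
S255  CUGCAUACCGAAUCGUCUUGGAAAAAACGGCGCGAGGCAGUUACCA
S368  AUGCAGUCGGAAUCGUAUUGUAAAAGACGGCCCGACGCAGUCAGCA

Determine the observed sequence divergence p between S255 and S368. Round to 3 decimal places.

0.239

Mismatches occur at site 1 (C/A), site 6 (U/G), site 7 (A/U), site 9 (C/G), site 17 (C/A), site 21 (G/U), site 26 (A/G), site 32 (G/C), site 36 (G/C), site 42 (U/C), site 44 (C/G).
There are 11 differences over 46 sites, so p = 11/46 = 0.239.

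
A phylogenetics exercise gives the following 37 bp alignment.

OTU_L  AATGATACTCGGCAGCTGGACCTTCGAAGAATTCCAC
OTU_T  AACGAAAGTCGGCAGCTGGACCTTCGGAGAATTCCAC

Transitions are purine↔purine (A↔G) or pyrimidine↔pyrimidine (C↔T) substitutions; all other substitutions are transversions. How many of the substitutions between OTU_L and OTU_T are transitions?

2

Mismatches occur at site 3 (T→C, transition), site 6 (T→A, transversion), site 8 (C→G, transversion), site 27 (A→G, transition).
Of the 4 differences, 2 transitions and 2 transversions, so the answer is 2.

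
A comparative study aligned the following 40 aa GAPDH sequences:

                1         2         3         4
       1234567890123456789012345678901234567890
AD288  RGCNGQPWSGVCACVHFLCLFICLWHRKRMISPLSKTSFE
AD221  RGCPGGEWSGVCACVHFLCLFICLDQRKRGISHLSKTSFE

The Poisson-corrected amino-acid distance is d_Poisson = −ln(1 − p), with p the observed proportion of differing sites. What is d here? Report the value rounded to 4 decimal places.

Differing sites — 4:N/P; 6:Q/G; 7:P/E; 25:W/D; 26:H/Q; 30:M/G; 33:P/H.
p = 7/40 = 0.175000.
d = −ln(1 − 0.175000) = −ln(0.825000) = 0.1924.

0.1924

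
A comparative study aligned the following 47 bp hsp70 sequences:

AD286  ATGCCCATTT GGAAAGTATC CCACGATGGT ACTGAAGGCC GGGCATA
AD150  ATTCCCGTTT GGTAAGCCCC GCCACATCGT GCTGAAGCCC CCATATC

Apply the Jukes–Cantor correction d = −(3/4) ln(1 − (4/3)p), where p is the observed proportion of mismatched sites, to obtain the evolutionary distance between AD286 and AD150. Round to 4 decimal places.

0.5360

Differing sites — 3:G/T; 7:A/G; 13:A/T; 17:T/C; 18:A/C; 19:T/C; 21:C/G; 23:A/C; 24:C/A; 25:G/C; 28:G/C; 31:A/G; 38:G/C; 41:G/C; 42:G/C; 43:G/A; 44:C/T; 47:A/C.
p = 18/47 = 0.382979.
d = −0.75 · ln(1 − (4/3)·0.382979) = −0.75 · ln(0.489361) = −0.75 · (-0.714655) = 0.5360.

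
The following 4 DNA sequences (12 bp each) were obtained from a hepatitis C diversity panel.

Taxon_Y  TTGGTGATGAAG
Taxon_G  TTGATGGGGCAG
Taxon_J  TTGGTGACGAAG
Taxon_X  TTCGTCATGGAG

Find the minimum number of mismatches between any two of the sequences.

Pairwise Hamming distances:
  Taxon_Y vs Taxon_G: 4
  Taxon_Y vs Taxon_J: 1
  Taxon_Y vs Taxon_X: 3
  Taxon_G vs Taxon_J: 4
  Taxon_G vs Taxon_X: 6
  Taxon_J vs Taxon_X: 4
The smallest is 1, between Taxon_Y and Taxon_J.

1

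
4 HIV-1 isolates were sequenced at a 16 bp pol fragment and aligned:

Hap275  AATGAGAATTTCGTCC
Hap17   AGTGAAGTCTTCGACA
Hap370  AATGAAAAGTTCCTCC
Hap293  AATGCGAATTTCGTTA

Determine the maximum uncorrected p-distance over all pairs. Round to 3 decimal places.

Pairwise Hamming distances:
  Hap275 vs Hap17: 7
  Hap275 vs Hap370: 3
  Hap275 vs Hap293: 3
  Hap17 vs Hap370: 7
  Hap17 vs Hap293: 8
  Hap370 vs Hap293: 6
The largest is 8 mismatches, between Hap17 and Hap293; p = 8/16 = 0.500.

0.500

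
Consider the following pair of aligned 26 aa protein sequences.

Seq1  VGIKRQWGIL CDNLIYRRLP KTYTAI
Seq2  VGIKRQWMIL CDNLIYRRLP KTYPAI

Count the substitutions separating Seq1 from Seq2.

The sequences differ at positions 8 (G/M), 24 (T/P).
That gives 2 mismatches out of 26 aligned sites, so the Hamming distance is 2.

2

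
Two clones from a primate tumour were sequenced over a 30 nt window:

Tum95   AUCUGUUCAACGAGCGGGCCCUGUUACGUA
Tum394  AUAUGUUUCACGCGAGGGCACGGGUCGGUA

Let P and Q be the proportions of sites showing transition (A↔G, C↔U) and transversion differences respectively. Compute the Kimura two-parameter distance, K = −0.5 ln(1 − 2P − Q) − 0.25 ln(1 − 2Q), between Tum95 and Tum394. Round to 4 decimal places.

0.4575

The sequences differ at positions 3 (C/A, transversion), 8 (C/U, transition), 9 (A/C, transversion), 13 (A/C, transversion), 15 (C/A, transversion), 20 (C/A, transversion), 22 (U/G, transversion), 24 (U/G, transversion), 26 (A/C, transversion), 27 (C/G, transversion).
Of the 10 differences, 1 transition and 9 transversions over 30 sites: P = 1/30 = 0.033333, Q = 9/30 = 0.300000.
d = −0.5·ln(0.633334) − 0.25·ln(0.400000) = −0.5·(-0.456757) − 0.25·(-0.916291) = 0.4575.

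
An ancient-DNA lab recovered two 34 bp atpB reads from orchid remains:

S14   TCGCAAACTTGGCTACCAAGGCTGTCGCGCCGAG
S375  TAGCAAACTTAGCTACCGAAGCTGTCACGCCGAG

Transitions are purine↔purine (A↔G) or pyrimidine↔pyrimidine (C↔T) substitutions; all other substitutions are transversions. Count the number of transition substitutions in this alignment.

4

The sequences differ at positions 2 (C/A, transversion), 11 (G/A, transition), 18 (A/G, transition), 20 (G/A, transition), 27 (G/A, transition).
Of the 5 differences, 4 transitions and 1 transversion, so the answer is 4.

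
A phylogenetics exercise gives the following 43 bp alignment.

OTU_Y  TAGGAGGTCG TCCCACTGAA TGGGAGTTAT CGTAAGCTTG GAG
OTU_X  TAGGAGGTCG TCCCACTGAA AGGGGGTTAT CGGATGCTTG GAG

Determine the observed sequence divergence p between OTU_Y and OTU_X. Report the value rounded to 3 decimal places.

The sequences differ at positions 21 (T/A), 25 (A/G), 33 (T/G), 35 (A/T).
There are 4 differences over 43 sites, so p = 4/43 = 0.093.

0.093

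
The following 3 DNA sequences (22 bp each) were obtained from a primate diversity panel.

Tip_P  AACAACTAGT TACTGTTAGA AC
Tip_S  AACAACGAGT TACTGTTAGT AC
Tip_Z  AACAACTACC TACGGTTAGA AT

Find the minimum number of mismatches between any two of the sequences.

2

Pairwise Hamming distances:
  Tip_P vs Tip_S: 2
  Tip_P vs Tip_Z: 4
  Tip_S vs Tip_Z: 6
The smallest is 2, between Tip_P and Tip_S.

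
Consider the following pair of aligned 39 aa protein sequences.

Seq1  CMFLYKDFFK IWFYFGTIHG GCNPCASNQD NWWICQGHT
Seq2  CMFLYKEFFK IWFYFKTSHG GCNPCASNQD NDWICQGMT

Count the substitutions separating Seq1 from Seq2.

5

Mismatches occur at site 7 (D/E), site 16 (G/K), site 18 (I/S), site 32 (W/D), site 38 (H/M).
That gives 5 mismatches out of 39 aligned sites, so the Hamming distance is 5.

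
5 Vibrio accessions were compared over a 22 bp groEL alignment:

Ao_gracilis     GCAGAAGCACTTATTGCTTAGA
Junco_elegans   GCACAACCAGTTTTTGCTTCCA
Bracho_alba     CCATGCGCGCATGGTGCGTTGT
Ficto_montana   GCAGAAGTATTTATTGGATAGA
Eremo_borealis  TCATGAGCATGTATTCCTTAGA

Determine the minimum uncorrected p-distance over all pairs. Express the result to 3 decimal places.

0.182

Pairwise Hamming distances:
  Ao_gracilis vs Junco_elegans: 6
  Ao_gracilis vs Bracho_alba: 11
  Ao_gracilis vs Ficto_montana: 4
  Ao_gracilis vs Eremo_borealis: 6
  Junco_elegans vs Bracho_alba: 14
  Junco_elegans vs Ficto_montana: 9
  Junco_elegans vs Eremo_borealis: 10
  Bracho_alba vs Ficto_montana: 14
  Bracho_alba vs Eremo_borealis: 11
  Ficto_montana vs Eremo_borealis: 8
The smallest is 4 mismatches, between Ao_gracilis and Ficto_montana; p = 4/22 = 0.182.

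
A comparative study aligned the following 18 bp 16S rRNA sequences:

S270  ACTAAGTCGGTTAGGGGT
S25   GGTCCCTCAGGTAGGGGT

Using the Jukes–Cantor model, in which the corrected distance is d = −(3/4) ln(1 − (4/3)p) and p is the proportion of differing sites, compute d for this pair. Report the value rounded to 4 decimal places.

Differing sites — 1:A/G; 2:C/G; 4:A/C; 5:A/C; 6:G/C; 9:G/A; 11:T/G.
p = 7/18 = 0.388889.
d = −0.75 · ln(1 − (4/3)·0.388889) = −0.75 · ln(0.481481) = −0.75 · (-0.730889) = 0.5482.

0.5482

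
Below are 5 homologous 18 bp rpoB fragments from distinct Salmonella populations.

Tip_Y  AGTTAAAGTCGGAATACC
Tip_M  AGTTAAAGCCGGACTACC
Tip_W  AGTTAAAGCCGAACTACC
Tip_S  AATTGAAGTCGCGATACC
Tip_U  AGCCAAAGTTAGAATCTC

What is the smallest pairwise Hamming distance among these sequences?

1

Pairwise Hamming distances:
  Tip_Y vs Tip_M: 2
  Tip_Y vs Tip_W: 3
  Tip_Y vs Tip_S: 4
  Tip_Y vs Tip_U: 6
  Tip_M vs Tip_W: 1
  Tip_M vs Tip_S: 6
  Tip_M vs Tip_U: 8
  Tip_W vs Tip_S: 6
  Tip_W vs Tip_U: 9
  Tip_S vs Tip_U: 10
The smallest is 1, between Tip_M and Tip_W.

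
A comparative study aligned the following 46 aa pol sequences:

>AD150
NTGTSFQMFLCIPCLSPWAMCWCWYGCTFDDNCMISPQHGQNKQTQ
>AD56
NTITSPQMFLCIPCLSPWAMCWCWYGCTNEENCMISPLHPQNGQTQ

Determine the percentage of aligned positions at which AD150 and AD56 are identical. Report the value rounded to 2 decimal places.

82.61%

Mismatches occur at site 3 (G/I), site 6 (F/P), site 29 (F/N), site 30 (D/E), site 31 (D/E), site 38 (Q/L), site 40 (G/P), site 43 (K/G).
38 of the 46 sites match, so the percent identity is 38/46 × 100 = 82.61%.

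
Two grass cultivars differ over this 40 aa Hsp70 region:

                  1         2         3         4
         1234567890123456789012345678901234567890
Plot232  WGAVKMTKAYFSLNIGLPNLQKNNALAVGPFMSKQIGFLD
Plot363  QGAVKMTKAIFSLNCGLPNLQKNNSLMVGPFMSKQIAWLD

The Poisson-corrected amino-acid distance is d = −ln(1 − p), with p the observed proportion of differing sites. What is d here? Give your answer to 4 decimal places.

0.1924

The sequences differ at positions 1 (W/Q), 10 (Y/I), 15 (I/C), 25 (A/S), 27 (A/M), 37 (G/A), 38 (F/W).
p = 7/40 = 0.175000.
d = −ln(1 − 0.175000) = −ln(0.825000) = 0.1924.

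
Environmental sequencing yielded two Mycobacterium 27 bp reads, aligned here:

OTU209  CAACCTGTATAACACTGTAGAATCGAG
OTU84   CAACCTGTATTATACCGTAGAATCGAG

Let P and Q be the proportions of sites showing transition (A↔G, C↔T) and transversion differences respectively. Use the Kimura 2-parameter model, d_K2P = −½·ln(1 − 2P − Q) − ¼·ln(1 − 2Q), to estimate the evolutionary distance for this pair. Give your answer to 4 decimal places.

The sequences differ at positions 11 (A/T, transversion), 13 (C/T, transition), 16 (T/C, transition).
Of the 3 differences, 2 transitions and 1 transversion over 27 sites: P = 2/27 = 0.074074, Q = 1/27 = 0.037037.
d = −0.5·ln(0.814815) − 0.25·ln(0.925926) = −0.5·(-0.204794) − 0.25·(-0.076961) = 0.1216.

0.1216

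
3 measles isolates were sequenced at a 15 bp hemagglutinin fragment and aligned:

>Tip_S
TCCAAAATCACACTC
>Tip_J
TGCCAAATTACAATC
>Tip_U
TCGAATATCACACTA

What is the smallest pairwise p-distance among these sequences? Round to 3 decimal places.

0.200

Pairwise Hamming distances:
  Tip_S vs Tip_J: 4
  Tip_S vs Tip_U: 3
  Tip_J vs Tip_U: 7
The smallest is 3 mismatches, between Tip_S and Tip_U; p = 3/15 = 0.200.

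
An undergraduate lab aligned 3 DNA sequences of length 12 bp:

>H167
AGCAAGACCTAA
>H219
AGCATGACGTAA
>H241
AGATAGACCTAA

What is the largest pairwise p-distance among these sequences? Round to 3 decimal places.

0.333

Pairwise Hamming distances:
  H167 vs H219: 2
  H167 vs H241: 2
  H219 vs H241: 4
The largest is 4 mismatches, between H219 and H241; p = 4/12 = 0.333.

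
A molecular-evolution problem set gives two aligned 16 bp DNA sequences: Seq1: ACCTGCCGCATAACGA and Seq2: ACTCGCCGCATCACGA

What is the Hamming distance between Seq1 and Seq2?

3

Differing sites — 3:C/T; 4:T/C; 12:A/C.
That gives 3 mismatches out of 16 aligned sites, so the Hamming distance is 3.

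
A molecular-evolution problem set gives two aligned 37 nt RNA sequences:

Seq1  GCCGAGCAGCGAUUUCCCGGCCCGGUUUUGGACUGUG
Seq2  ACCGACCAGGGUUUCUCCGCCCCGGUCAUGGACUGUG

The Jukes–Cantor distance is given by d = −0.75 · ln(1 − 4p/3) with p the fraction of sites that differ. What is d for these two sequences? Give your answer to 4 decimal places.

0.2940

The sequences differ at positions 1 (G/A), 6 (G/C), 10 (C/G), 12 (A/U), 15 (U/C), 16 (C/U), 20 (G/C), 27 (U/C), 28 (U/A).
p = 9/37 = 0.243243.
d = −0.75 · ln(1 − (4/3)·0.243243) = −0.75 · ln(0.675676) = −0.75 · (-0.392042) = 0.2940.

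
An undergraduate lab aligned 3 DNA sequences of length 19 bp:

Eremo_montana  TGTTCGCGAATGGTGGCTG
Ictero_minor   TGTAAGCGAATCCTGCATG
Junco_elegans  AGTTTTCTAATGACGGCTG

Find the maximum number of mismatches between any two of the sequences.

10

Pairwise Hamming distances:
  Eremo_montana vs Ictero_minor: 6
  Eremo_montana vs Junco_elegans: 6
  Ictero_minor vs Junco_elegans: 10
The largest is 10, between Ictero_minor and Junco_elegans.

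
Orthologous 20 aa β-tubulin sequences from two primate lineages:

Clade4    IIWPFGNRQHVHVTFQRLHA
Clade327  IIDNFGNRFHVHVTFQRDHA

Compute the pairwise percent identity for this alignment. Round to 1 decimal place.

80.0%

The sequences differ at positions 3 (W/D), 4 (P/N), 9 (Q/F), 18 (L/D).
16 of the 20 sites match, so the percent identity is 16/20 × 100 = 80.0%.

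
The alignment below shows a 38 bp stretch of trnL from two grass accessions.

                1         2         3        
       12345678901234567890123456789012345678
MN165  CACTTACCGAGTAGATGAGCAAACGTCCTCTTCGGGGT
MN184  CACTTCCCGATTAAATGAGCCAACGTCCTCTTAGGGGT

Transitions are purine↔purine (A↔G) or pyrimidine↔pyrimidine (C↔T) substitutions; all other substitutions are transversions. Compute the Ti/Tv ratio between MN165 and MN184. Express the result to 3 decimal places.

0.250

Differing sites — 6:A/C (Tv); 11:G/T (Tv); 14:G/A (Ti); 21:A/C (Tv); 33:C/A (Tv).
Of the 5 differences, 1 transition and 4 transversions, so Ti/Tv = 1/4 = 0.250.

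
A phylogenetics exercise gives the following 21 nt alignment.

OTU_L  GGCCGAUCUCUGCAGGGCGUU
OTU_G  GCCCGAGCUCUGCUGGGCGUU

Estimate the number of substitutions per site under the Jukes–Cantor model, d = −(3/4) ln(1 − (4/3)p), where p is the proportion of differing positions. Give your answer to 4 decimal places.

Mismatches occur at site 2 (G/C), site 7 (U/G), site 14 (A/U).
p = 3/21 = 0.142857.
d = −0.75 · ln(1 − (4/3)·0.142857) = −0.75 · ln(0.809524) = −0.75 · (-0.211309) = 0.1585.

0.1585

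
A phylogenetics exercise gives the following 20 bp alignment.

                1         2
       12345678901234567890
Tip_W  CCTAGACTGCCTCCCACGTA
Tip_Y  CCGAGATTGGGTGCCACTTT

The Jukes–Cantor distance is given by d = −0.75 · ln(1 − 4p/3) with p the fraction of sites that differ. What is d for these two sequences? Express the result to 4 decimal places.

0.4715

The sequences differ at positions 3 (T/G), 7 (C/T), 10 (C/G), 11 (C/G), 13 (C/G), 18 (G/T), 20 (A/T).
p = 7/20 = 0.350000.
d = −0.75 · ln(1 − (4/3)·0.350000) = −0.75 · ln(0.533333) = −0.75 · (-0.628609) = 0.4715.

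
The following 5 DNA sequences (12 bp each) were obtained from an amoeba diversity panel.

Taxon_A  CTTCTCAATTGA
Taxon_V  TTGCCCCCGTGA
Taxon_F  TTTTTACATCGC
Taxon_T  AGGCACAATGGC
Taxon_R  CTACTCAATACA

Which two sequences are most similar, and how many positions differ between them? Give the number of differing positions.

3

Pairwise Hamming distances:
  Taxon_A vs Taxon_V: 6
  Taxon_A vs Taxon_F: 6
  Taxon_A vs Taxon_T: 6
  Taxon_A vs Taxon_R: 3
  Taxon_V vs Taxon_F: 8
  Taxon_V vs Taxon_T: 8
  Taxon_V vs Taxon_R: 8
  Taxon_F vs Taxon_T: 8
  Taxon_F vs Taxon_R: 8
  Taxon_T vs Taxon_R: 7
The smallest is 3, between Taxon_A and Taxon_R.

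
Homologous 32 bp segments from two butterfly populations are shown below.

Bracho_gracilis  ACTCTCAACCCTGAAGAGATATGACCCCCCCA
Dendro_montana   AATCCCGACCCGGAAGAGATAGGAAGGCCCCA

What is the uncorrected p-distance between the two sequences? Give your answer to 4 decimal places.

Mismatches occur at site 2 (C→A), site 5 (T→C), site 7 (A→G), site 12 (T→G), site 22 (T→G), site 25 (C→A), site 26 (C→G), site 27 (C→G).
There are 8 differences over 32 sites, so p = 8/32 = 0.2500.

0.2500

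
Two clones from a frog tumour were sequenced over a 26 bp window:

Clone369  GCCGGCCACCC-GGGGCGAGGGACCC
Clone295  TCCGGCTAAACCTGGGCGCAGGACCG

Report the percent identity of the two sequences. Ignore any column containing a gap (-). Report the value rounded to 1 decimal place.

68.0%

Excluding the 1 gap column leaves 25 comparable sites.
Mismatches occur at site 1 (G/T), site 7 (C/T), site 9 (C/A), site 10 (C/A), site 13 (G/T), site 19 (A/C), site 20 (G/A), site 26 (C/G).
17 of the 25 comparable sites match, so the percent identity is 17/25 × 100 = 68.0%.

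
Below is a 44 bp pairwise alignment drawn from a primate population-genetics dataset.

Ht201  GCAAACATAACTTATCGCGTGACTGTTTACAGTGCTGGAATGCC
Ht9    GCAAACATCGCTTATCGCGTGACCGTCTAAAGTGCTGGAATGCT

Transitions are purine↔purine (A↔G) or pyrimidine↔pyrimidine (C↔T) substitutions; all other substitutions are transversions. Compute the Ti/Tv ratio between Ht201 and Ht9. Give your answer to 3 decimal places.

2.000

The sequences differ at positions 9 (A/C, transversion), 10 (A/G, transition), 24 (T/C, transition), 27 (T/C, transition), 30 (C/A, transversion), 44 (C/T, transition).
Of the 6 differences, 4 transitions and 2 transversions, so Ti/Tv = 4/2 = 2.000.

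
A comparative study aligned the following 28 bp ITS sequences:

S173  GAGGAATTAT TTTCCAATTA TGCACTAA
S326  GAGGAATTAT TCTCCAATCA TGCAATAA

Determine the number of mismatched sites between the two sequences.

3

Differing sites — 12:T/C; 19:T/C; 25:C/A.
That gives 3 mismatches out of 28 aligned sites, so the Hamming distance is 3.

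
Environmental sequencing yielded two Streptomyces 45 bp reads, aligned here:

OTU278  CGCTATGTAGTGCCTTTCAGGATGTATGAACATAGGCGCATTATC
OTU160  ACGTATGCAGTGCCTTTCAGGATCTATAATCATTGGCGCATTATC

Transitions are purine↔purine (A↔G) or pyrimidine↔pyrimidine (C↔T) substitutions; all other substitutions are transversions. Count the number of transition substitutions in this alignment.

2

The sequences differ at positions 1 (C/A, transversion), 2 (G/C, transversion), 3 (C/G, transversion), 8 (T/C, transition), 24 (G/C, transversion), 28 (G/A, transition), 30 (A/T, transversion), 34 (A/T, transversion).
Of the 8 differences, 2 transitions and 6 transversions, so the answer is 2.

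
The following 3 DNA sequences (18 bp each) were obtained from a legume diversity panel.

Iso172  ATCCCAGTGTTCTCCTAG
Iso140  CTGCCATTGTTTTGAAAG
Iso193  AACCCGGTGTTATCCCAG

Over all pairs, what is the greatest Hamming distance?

9

Pairwise Hamming distances:
  Iso172 vs Iso140: 7
  Iso172 vs Iso193: 4
  Iso140 vs Iso193: 9
The largest is 9, between Iso140 and Iso193.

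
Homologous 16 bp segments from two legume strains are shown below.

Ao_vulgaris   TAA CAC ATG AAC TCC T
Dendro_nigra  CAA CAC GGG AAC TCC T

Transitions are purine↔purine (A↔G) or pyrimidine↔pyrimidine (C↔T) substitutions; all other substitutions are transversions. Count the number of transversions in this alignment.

Mismatches occur at site 1 (T↔C, transition), site 7 (A↔G, transition), site 8 (T↔G, transversion).
Of the 3 differences, 2 transitions and 1 transversion, so the answer is 1.

1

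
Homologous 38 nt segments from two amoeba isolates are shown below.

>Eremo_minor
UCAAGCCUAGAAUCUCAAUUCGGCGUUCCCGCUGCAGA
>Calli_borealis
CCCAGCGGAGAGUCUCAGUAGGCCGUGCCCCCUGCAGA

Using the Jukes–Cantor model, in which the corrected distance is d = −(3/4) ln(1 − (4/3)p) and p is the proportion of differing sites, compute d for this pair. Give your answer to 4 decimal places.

Mismatches occur at site 1 (U→C), site 3 (A→C), site 7 (C→G), site 8 (U→G), site 12 (A→G), site 18 (A→G), site 20 (U→A), site 21 (C→G), site 23 (G→C), site 27 (U→G), site 31 (G→C).
p = 11/38 = 0.289474.
d = −0.75 · ln(1 − (4/3)·0.289474) = −0.75 · ln(0.614035) = −0.75 · (-0.487703) = 0.3658.

0.3658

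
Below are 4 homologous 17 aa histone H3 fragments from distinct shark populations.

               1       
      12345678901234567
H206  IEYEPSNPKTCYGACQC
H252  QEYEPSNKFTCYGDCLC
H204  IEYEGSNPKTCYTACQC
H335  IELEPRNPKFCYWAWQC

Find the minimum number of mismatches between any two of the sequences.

Pairwise Hamming distances:
  H206 vs H252: 5
  H206 vs H204: 2
  H206 vs H335: 5
  H252 vs H204: 7
  H252 vs H335: 10
  H204 vs H335: 6
The smallest is 2, between H206 and H204.

2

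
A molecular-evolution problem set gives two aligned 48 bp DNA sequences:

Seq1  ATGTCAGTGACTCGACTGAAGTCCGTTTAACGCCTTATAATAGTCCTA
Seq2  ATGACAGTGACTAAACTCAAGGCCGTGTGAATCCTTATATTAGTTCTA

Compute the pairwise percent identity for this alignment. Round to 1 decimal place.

77.1%

Differing sites — 4:T/A; 13:C/A; 14:G/A; 18:G/C; 22:T/G; 27:T/G; 29:A/G; 31:C/A; 32:G/T; 40:A/T; 45:C/T.
37 of the 48 sites match, so the percent identity is 37/48 × 100 = 77.1%.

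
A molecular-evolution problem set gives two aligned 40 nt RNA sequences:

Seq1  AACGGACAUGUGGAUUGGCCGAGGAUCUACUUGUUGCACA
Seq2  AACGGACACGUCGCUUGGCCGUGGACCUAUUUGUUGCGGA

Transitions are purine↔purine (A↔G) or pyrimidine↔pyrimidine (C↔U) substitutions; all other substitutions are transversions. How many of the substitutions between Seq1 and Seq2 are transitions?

4

Differing sites — 9:U/C (Ti); 12:G/C (Tv); 14:A/C (Tv); 22:A/U (Tv); 26:U/C (Ti); 30:C/U (Ti); 38:A/G (Ti); 39:C/G (Tv).
Of the 8 differences, 4 transitions and 4 transversions, so the answer is 4.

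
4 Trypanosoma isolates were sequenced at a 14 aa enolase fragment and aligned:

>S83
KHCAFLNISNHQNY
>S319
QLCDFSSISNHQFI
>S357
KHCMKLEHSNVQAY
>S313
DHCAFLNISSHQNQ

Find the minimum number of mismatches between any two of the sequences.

3

Pairwise Hamming distances:
  S83 vs S319: 7
  S83 vs S357: 6
  S83 vs S313: 3
  S319 vs S357: 10
  S319 vs S313: 8
  S357 vs S313: 9
The smallest is 3, between S83 and S313.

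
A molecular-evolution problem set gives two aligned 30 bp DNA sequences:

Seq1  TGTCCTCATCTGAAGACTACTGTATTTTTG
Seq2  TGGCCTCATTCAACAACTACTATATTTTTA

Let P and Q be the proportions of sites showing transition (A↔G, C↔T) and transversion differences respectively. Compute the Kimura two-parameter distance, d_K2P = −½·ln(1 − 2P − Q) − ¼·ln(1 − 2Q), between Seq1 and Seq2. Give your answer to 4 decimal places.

0.3501

Mismatches occur at site 3 (T/G, transversion), site 10 (C/T, transition), site 11 (T/C, transition), site 12 (G/A, transition), site 14 (A/C, transversion), site 15 (G/A, transition), site 22 (G/A, transition), site 30 (G/A, transition).
Of the 8 differences, 6 transitions and 2 transversions over 30 sites: P = 6/30 = 0.200000, Q = 2/30 = 0.066667.
d = −0.5·ln(0.533333) − 0.25·ln(0.866666) = −0.5·(-0.628609) − 0.25·(-0.143102) = 0.3501.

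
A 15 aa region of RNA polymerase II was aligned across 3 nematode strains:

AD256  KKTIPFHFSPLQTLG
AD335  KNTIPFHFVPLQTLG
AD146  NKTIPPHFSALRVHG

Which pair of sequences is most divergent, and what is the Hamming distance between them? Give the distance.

Pairwise Hamming distances:
  AD256 vs AD335: 2
  AD256 vs AD146: 6
  AD335 vs AD146: 8
The largest is 8, between AD335 and AD146.

8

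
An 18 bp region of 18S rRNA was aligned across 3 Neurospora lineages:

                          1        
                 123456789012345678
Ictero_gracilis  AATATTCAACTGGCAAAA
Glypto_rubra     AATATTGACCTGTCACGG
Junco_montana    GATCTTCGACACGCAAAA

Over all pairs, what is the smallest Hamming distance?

Pairwise Hamming distances:
  Ictero_gracilis vs Glypto_rubra: 6
  Ictero_gracilis vs Junco_montana: 5
  Glypto_rubra vs Junco_montana: 11
The smallest is 5, between Ictero_gracilis and Junco_montana.

5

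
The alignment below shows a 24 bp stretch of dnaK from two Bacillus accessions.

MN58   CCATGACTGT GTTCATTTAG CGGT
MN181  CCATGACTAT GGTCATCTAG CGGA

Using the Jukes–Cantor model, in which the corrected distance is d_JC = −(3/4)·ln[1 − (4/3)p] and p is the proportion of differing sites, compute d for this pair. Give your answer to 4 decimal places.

The sequences differ at positions 9 (G/A), 12 (T/G), 17 (T/C), 24 (T/A).
p = 4/24 = 0.166667.
d = −0.75 · ln(1 − (4/3)·0.166667) = −0.75 · ln(0.777777) = −0.75 · (-0.251315) = 0.1885.

0.1885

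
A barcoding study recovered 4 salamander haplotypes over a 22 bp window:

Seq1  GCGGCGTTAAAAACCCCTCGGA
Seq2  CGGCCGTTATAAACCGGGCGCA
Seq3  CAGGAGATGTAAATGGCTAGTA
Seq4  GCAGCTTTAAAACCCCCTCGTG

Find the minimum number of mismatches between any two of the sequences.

5

Pairwise Hamming distances:
  Seq1 vs Seq2: 8
  Seq1 vs Seq3: 11
  Seq1 vs Seq4: 5
  Seq2 vs Seq3: 11
  Seq2 vs Seq4: 12
  Seq3 vs Seq4: 14
The smallest is 5, between Seq1 and Seq4.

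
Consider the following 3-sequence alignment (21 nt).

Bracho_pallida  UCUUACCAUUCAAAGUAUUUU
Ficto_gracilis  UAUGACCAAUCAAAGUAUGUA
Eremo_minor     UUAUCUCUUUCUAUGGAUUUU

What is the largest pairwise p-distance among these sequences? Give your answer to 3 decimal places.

Pairwise Hamming distances:
  Bracho_pallida vs Ficto_gracilis: 5
  Bracho_pallida vs Eremo_minor: 8
  Ficto_gracilis vs Eremo_minor: 12
The largest is 12 mismatches, between Ficto_gracilis and Eremo_minor; p = 12/21 = 0.571.

0.571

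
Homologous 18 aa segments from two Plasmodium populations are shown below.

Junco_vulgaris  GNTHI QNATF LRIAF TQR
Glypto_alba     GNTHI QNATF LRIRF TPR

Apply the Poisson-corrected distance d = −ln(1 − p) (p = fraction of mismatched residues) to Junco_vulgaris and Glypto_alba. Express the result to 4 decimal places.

Differing sites — 14:A/R; 17:Q/P.
p = 2/18 = 0.111111.
d = −ln(1 − 0.111111) = −ln(0.888889) = 0.1178.

0.1178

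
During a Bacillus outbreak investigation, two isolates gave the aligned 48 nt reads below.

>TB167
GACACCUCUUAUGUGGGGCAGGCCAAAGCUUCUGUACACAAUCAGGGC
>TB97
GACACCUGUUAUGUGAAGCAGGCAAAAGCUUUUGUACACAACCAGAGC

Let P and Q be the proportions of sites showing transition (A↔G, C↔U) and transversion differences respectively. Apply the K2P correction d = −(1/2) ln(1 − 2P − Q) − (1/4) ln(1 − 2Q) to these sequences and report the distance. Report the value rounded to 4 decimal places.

The sequences differ at positions 8 (C/G, transversion), 16 (G/A, transition), 17 (G/A, transition), 24 (C/A, transversion), 32 (C/U, transition), 42 (U/C, transition), 46 (G/A, transition).
Of the 7 differences, 5 transitions and 2 transversions over 48 sites: P = 5/48 = 0.104167, Q = 2/48 = 0.041667.
d = −0.5·ln(0.749999) − 0.25·ln(0.916666) = −0.5·(-0.287683) − 0.25·(-0.087012) = 0.1656.

0.1656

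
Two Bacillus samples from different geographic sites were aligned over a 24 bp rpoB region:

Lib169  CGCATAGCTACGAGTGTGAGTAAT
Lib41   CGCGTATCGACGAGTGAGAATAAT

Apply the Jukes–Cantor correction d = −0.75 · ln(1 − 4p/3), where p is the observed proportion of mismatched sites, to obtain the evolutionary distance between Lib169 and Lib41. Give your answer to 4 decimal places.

0.2441

Mismatches occur at site 4 (A↔G), site 7 (G↔T), site 9 (T↔G), site 17 (T↔A), site 20 (G↔A).
p = 5/24 = 0.208333.
d = −0.75 · ln(1 − (4/3)·0.208333) = −0.75 · ln(0.722223) = −0.75 · (-0.325421) = 0.2441.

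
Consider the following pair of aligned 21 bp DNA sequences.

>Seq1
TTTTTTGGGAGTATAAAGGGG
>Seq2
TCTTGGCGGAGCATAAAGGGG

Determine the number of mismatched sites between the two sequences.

Mismatches occur at site 2 (T↔C), site 5 (T↔G), site 6 (T↔G), site 7 (G↔C), site 12 (T↔C).
That gives 5 mismatches out of 21 aligned sites, so the Hamming distance is 5.

5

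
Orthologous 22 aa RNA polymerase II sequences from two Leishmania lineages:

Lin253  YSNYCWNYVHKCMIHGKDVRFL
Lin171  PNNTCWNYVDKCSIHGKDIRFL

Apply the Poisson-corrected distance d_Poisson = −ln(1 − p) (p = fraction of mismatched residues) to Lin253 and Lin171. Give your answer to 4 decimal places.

0.3185

Mismatches occur at site 1 (Y→P), site 2 (S→N), site 4 (Y→T), site 10 (H→D), site 13 (M→S), site 19 (V→I).
p = 6/22 = 0.272727.
d = −ln(1 − 0.272727) = −ln(0.727273) = 0.3185.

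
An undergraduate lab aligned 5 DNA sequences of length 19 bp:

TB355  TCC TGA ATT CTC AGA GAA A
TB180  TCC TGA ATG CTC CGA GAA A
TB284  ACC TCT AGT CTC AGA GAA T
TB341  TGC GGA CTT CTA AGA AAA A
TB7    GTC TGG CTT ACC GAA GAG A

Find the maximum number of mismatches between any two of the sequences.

12

Pairwise Hamming distances:
  TB355 vs TB180: 2
  TB355 vs TB284: 5
  TB355 vs TB341: 5
  TB355 vs TB7: 9
  TB180 vs TB284: 7
  TB180 vs TB341: 7
  TB180 vs TB7: 10
  TB284 vs TB341: 10
  TB284 vs TB7: 12
  TB341 vs TB7: 11
The largest is 12, between TB284 and TB7.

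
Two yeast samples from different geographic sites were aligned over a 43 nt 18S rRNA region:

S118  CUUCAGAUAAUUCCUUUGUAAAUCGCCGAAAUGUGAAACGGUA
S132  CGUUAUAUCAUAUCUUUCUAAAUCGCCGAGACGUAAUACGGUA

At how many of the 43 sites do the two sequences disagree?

11

Mismatches occur at site 2 (U↔G), site 4 (C↔U), site 6 (G↔U), site 9 (A↔C), site 12 (U↔A), site 13 (C↔U), site 18 (G↔C), site 30 (A↔G), site 32 (U↔C), site 35 (G↔A), site 37 (A↔U).
That gives 11 mismatches out of 43 aligned sites, so the Hamming distance is 11.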